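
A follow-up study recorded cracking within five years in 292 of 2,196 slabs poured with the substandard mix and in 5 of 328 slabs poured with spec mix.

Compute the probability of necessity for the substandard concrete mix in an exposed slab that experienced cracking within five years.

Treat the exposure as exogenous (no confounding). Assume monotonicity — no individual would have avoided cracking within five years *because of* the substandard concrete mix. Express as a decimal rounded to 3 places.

PN ≈ 0.885

p₁ = P(outcome | exposed) = 292/2196 = 0.13297
p₀ = P(outcome | unexposed) = 5/328 = 0.015244
Under exogeneity and monotonicity, PN = (p₁ − p₀) / p₁.
PN = (0.13297 − 0.015244) / 0.13297 = 0.11773 / 0.13297 ≈ 0.8854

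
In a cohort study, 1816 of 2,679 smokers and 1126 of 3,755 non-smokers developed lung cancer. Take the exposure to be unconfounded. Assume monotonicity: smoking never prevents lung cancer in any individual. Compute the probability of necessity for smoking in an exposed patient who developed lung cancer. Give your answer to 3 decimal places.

PN ≈ 0.558

p₁ = P(outcome | exposed) = 1816/2679 = 0.67786
p₀ = P(outcome | unexposed) = 1126/3755 = 0.29987
Under exogeneity and monotonicity, PN = (p₁ − p₀) / p₁.
PN = (0.67786 − 0.29987) / 0.67786 = 0.378 / 0.67786 ≈ 0.5576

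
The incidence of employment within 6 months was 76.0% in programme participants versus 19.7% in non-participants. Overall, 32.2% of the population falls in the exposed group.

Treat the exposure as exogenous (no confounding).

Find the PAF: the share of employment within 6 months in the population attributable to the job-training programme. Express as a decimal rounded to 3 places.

p₁ = 0.76, p₀ = 0.197.
Overall risk P(Y=1) = π·p₁ + (1−π)·p₀ = 0.322×0.76 + 0.678×0.197 = 0.37829.
Under exogeneity, PAF = [P(Y=1) − p₀] / P(Y=1).
PAF = (0.37829 − 0.197) / 0.37829 ≈ 0.4792

PAF ≈ 0.479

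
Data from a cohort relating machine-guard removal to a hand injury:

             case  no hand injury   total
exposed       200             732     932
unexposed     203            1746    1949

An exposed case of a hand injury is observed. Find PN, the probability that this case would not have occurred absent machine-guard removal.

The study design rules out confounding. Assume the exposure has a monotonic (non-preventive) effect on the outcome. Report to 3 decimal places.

PN ≈ 0.515

p₁ = P(outcome | exposed) = 200/932 = 0.21459
p₀ = P(outcome | unexposed) = 203/1949 = 0.10416
Under exogeneity and monotonicity, PN = (p₁ − p₀)/p₁.
PN = (0.21459 − 0.10416) / 0.21459 ≈ 0.5146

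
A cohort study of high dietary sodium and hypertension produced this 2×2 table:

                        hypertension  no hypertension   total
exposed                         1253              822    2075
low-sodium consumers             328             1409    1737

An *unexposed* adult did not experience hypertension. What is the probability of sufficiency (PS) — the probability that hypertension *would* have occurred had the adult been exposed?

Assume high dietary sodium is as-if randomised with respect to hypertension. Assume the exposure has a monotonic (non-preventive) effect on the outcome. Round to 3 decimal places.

PS ≈ 0.512

p₁ = P(outcome | exposed) = 1253/2075 = 0.60386
p₀ = P(outcome | unexposed) = 328/1737 = 0.18883
Under exogeneity and monotonicity, PS = (p₁ − p₀) / (1 − p₀).
PS = (0.60386 − 0.18883) / (1 − 0.18883) = 0.41502 / 0.81117 ≈ 0.5116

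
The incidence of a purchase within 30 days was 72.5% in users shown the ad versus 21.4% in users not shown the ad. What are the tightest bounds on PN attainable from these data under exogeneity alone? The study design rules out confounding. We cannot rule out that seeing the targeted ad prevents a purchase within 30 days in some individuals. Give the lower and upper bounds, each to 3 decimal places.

0.705 ≤ PN ≤ 1.000

p₁ = 0.725, p₀ = 0.214.
Under exogeneity alone the bounds on PN are max{0,(p₁−p₀)/p₁} ≤ PN ≤ min{1,(1−p₀)/p₁}.
  lower = (p₁ − p₀)/p₁ = 0.511 / 0.725 ≈ 0.7048
  upper = min{1, (1 − p₀)/p₁} = 0.786 / 0.725 ≈ 1.0841 → capped at 1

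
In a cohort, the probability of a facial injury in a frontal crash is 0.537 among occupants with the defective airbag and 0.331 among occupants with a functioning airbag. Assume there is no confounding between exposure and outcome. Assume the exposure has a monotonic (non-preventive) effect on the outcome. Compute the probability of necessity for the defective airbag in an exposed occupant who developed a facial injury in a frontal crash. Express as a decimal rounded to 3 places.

PN ≈ 0.384

Let p₁ = 0.537, p₀ = 0.331.
Under exogeneity and monotonicity, PN = (p₁ − p₀) / p₁.
PN = (0.537 − 0.331) / 0.537 = 0.206 / 0.537 ≈ 0.3836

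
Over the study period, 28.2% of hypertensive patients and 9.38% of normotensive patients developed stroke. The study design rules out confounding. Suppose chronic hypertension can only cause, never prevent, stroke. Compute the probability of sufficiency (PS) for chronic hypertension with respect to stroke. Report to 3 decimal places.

PS ≈ 0.208

p₁ = 0.282, p₀ = 0.0938.
Under exogeneity and monotonicity, PS = (p₁ − p₀) / (1 − p₀).
PS = (0.282 − 0.0938) / (1 − 0.0938) = 0.1882 / 0.9062 ≈ 0.2077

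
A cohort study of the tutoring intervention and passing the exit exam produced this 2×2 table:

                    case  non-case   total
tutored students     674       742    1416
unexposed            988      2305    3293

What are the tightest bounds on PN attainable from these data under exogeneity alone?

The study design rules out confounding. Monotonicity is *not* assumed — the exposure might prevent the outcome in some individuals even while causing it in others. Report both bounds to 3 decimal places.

p₁ = P(outcome | exposed) = 674/1416 = 0.47599
p₀ = P(outcome | unexposed) = 988/3293 = 0.30003
Under exogeneity alone the bounds on PN are max{0,(p₁−p₀)/p₁} ≤ PN ≤ min{1,(1−p₀)/p₁}.
  lower = (p₁ − p₀)/p₁ = 0.17596 / 0.47599 ≈ 0.3697
  upper = min{1, (1 − p₀)/p₁} = 0.69997 / 0.47599 ≈ 1.4706 → capped at 1

0.370 ≤ PN ≤ 1.000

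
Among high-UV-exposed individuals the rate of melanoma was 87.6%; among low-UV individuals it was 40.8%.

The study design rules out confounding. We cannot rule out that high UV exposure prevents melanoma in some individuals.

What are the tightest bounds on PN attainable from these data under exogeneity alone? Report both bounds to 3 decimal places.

0.534 ≤ PN ≤ 0.676

p₁ = 0.876, p₀ = 0.408.
Under exogeneity alone the bounds on PN are max{0,(p₁−p₀)/p₁} ≤ PN ≤ min{1,(1−p₀)/p₁}.
  lower = (p₁ − p₀)/p₁ = 0.468 / 0.876 ≈ 0.5342
  upper = min{1, (1 − p₀)/p₁} = 0.592 / 0.876 ≈ 0.6758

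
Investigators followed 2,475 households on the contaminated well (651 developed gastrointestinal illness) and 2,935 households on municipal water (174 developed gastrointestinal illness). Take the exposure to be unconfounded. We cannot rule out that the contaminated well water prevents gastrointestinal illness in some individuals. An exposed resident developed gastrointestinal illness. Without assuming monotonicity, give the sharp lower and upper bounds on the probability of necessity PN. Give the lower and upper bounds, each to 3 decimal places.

p₁ = P(outcome | exposed) = 651/2475 = 0.26303
p₀ = P(outcome | unexposed) = 174/2935 = 0.059284
Under exogeneity alone the bounds on PN are max{0,(p₁−p₀)/p₁} ≤ PN ≤ min{1,(1−p₀)/p₁}.
  lower = (p₁ − p₀)/p₁ = 0.20375 / 0.26303 ≈ 0.7746
  upper = min{1, (1 − p₀)/p₁} = 0.94072 / 0.26303 ≈ 3.5765 → capped at 1

0.775 ≤ PN ≤ 1.000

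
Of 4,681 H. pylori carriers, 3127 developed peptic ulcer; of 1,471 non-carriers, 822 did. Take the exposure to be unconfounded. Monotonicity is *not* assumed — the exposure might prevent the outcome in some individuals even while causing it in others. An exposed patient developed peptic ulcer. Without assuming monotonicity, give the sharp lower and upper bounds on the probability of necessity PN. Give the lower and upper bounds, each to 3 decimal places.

p₁ = P(outcome | exposed) = 3127/4681 = 0.66802
p₀ = P(outcome | unexposed) = 822/1471 = 0.5588
Under exogeneity alone the bounds on PN are max{0,(p₁−p₀)/p₁} ≤ PN ≤ min{1,(1−p₀)/p₁}.
  lower = (p₁ − p₀)/p₁ = 0.10922 / 0.66802 ≈ 0.1635
  upper = min{1, (1 − p₀)/p₁} = 0.4412 / 0.66802 ≈ 0.6605

0.163 ≤ PN ≤ 0.660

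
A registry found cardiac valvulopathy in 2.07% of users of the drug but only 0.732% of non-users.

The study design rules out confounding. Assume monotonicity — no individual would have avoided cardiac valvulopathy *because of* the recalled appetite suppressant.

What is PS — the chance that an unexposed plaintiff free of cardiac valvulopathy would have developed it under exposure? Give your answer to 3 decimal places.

PS ≈ 0.013

p₁ = 0.0207, p₀ = 0.00732.
Under exogeneity and monotonicity, PS = (p₁ − p₀) / (1 − p₀).
PS = (0.0207 − 0.00732) / (1 − 0.00732) = 0.01338 / 0.99268 ≈ 0.0135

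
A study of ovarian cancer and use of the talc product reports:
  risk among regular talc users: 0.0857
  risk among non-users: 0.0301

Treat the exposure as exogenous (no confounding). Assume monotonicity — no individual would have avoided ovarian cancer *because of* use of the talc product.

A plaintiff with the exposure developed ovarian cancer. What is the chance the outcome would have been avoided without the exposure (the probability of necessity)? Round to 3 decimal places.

PN ≈ 0.649

Let p₁ = 0.0857, p₀ = 0.0301.
Under exogeneity and monotonicity, PN = (p₁ − p₀) / p₁.
PN = (0.0857 − 0.0301) / 0.0857 = 0.0556 / 0.0857 ≈ 0.6488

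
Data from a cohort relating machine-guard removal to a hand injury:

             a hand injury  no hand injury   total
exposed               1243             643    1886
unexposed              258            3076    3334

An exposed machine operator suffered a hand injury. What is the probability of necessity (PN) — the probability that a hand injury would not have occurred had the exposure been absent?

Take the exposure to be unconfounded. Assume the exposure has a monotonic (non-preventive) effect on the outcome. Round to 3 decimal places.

PN ≈ 0.883

p₁ = P(outcome | exposed) = 1243/1886 = 0.65907
p₀ = P(outcome | unexposed) = 258/3334 = 0.077385
Under exogeneity and monotonicity, PN = (p₁ − p₀) / p₁.
PN = (0.65907 − 0.077385) / 0.65907 = 0.58168 / 0.65907 ≈ 0.8826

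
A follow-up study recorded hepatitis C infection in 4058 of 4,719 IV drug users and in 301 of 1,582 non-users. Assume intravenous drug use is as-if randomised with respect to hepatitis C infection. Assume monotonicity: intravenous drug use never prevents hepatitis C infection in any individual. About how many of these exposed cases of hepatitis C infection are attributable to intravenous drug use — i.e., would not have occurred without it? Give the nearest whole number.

about 3160 cases

p₁ = P(outcome | exposed) = 4058/4719 = 0.85993
p₀ = P(outcome | unexposed) = 301/1582 = 0.19027
PN = (p₁ − p₀)/p₁ = (0.85993 − 0.19027) / 0.85993 ≈ 0.77874.
Attributable cases ≈ PN × (exposed cases) = 0.77874 × 4058 ≈ 3160.14.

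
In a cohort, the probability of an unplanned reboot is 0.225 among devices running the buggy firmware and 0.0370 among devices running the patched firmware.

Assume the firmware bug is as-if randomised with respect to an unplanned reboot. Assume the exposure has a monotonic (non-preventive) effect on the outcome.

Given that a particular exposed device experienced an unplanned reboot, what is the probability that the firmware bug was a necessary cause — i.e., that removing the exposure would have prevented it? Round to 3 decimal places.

PN ≈ 0.836

Let p₁ = 0.225, p₀ = 0.037.
Under exogeneity and monotonicity, PN = (p₁ − p₀) / p₁.
PN = (0.225 − 0.037) / 0.225 = 0.188 / 0.225 ≈ 0.8356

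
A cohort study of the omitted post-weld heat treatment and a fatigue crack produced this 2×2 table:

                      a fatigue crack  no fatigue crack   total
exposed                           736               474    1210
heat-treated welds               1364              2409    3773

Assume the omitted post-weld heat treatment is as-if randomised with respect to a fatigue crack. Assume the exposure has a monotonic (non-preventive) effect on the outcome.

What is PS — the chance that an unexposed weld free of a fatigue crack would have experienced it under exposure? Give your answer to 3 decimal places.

p₁ = P(outcome | exposed) = 736/1210 = 0.60826
p₀ = P(outcome | unexposed) = 1364/3773 = 0.36152
Under exogeneity and monotonicity, PS = (p₁ − p₀) / (1 − p₀).
PS = (0.60826 − 0.36152) / (1 − 0.36152) = 0.24675 / 0.63848 ≈ 0.3865

PS ≈ 0.386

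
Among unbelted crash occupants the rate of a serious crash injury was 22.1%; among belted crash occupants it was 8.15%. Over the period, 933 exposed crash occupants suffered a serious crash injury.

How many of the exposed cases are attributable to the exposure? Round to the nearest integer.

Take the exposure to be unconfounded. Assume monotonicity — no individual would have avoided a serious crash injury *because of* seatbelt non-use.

p₁ = 0.221, p₀ = 0.0815.
PN = (p₁ − p₀)/p₁ = (0.221 − 0.0815) / 0.221 ≈ 0.63122.
Attributable cases ≈ PN × (exposed cases) = 0.63122 × 933 ≈ 588.93.

about 589 cases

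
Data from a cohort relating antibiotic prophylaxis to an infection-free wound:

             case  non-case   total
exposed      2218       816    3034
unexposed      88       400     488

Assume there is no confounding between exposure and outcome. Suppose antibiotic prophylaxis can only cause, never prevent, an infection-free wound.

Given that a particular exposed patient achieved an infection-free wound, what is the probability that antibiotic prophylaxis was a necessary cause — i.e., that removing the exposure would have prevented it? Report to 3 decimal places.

PN ≈ 0.753

p₁ = P(outcome | exposed) = 2218/3034 = 0.73105
p₀ = P(outcome | unexposed) = 88/488 = 0.18033
Under exogeneity and monotonicity, PN = (p₁ − p₀) / p₁.
PN = (0.73105 − 0.18033) / 0.73105 = 0.55072 / 0.73105 ≈ 0.7533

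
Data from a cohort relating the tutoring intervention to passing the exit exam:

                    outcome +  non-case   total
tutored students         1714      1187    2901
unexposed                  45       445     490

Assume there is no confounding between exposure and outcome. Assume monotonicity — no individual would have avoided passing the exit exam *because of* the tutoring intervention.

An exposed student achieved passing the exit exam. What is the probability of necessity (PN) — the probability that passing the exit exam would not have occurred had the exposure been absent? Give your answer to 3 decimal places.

p₁ = P(outcome | exposed) = 1714/2901 = 0.59083
p₀ = P(outcome | unexposed) = 45/490 = 0.091837
Under exogeneity and monotonicity, PN = (p₁ − p₀)/p₁.
PN = (0.59083 − 0.091837) / 0.59083 ≈ 0.8446

PN ≈ 0.845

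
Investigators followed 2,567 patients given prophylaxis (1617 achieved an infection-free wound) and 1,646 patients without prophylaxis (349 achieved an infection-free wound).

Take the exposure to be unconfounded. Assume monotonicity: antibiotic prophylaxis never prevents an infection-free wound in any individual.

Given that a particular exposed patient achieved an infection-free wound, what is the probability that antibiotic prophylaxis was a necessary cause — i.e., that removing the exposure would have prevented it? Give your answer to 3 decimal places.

PN ≈ 0.663

p₁ = P(outcome | exposed) = 1617/2567 = 0.62992
p₀ = P(outcome | unexposed) = 349/1646 = 0.21203
Under exogeneity and monotonicity, PN = (p₁ − p₀) / p₁.
PN = (0.62992 − 0.21203) / 0.62992 = 0.41789 / 0.62992 ≈ 0.6634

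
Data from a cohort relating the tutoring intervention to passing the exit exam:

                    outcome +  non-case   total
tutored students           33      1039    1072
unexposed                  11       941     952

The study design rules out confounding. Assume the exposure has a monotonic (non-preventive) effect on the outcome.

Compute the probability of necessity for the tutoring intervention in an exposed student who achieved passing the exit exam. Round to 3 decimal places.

PN ≈ 0.625

p₁ = P(outcome | exposed) = 33/1072 = 0.030784
p₀ = P(outcome | unexposed) = 11/952 = 0.011555
Under exogeneity and monotonicity, PN = (p₁ − p₀)/p₁.
PN = (0.030784 − 0.011555) / 0.030784 ≈ 0.6246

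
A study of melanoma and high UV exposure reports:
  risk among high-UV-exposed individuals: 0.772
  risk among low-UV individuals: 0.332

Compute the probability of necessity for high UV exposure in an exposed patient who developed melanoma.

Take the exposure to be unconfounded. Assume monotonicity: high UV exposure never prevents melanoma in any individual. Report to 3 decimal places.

Let p₁ = 0.772, p₀ = 0.332.
Under exogeneity and monotonicity, PN = (p₁ − p₀) / p₁.
PN = (0.772 − 0.332) / 0.772 = 0.44 / 0.772 ≈ 0.5699

PN ≈ 0.570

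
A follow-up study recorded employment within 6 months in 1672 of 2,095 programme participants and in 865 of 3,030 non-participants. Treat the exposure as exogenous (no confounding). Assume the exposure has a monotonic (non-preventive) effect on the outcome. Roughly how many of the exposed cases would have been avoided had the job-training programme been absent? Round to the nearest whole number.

about 1074 cases

p₁ = P(outcome | exposed) = 1672/2095 = 0.79809
p₀ = P(outcome | unexposed) = 865/3030 = 0.28548
PN = (p₁ − p₀)/p₁ = (0.79809 − 0.28548) / 0.79809 ≈ 0.64230.
Attributable cases ≈ PN × (exposed cases) = 0.64230 × 1672 ≈ 1073.92.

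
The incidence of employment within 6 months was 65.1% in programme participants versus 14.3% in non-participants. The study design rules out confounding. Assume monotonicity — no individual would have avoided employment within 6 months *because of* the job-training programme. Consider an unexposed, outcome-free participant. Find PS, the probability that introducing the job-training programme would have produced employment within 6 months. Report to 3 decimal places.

PS ≈ 0.593

p₁ = 0.651, p₀ = 0.143.
Under exogeneity and monotonicity, PS = (p₁ − p₀) / (1 − p₀).
PS = (0.651 − 0.143) / (1 − 0.143) = 0.508 / 0.857 ≈ 0.5928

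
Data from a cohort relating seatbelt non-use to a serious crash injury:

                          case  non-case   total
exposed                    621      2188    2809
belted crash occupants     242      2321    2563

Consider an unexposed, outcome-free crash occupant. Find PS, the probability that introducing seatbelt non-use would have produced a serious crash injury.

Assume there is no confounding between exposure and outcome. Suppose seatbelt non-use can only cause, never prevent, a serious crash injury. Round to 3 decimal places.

PS ≈ 0.140

p₁ = P(outcome | exposed) = 621/2809 = 0.22108
p₀ = P(outcome | unexposed) = 242/2563 = 0.094421
Under exogeneity and monotonicity, PS = (p₁ − p₀) / (1 − p₀).
PS = (0.22108 − 0.094421) / (1 − 0.094421) = 0.12665 / 0.90558 ≈ 0.1399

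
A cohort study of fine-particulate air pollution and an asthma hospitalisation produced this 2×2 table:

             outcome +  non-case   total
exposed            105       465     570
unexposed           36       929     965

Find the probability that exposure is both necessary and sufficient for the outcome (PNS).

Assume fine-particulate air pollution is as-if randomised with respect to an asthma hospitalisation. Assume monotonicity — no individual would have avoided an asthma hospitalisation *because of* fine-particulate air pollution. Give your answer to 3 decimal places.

p₁ = P(outcome | exposed) = 105/570 = 0.18421
p₀ = P(outcome | unexposed) = 36/965 = 0.037306
Under exogeneity and monotonicity, PNS = p₁ − p₀.
PNS = 0.18421 − 0.037306 = 0.1469

PNS ≈ 0.147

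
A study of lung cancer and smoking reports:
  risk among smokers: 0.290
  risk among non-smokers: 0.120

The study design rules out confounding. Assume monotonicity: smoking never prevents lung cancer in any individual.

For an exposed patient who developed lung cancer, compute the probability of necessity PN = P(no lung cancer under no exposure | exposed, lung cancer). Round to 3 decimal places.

Let p₁ = 0.29, p₀ = 0.12.
Under exogeneity and monotonicity, PN = (p₁ − p₀) / p₁.
PN = (0.29 − 0.12) / 0.29 = 0.17 / 0.29 ≈ 0.5862

PN ≈ 0.586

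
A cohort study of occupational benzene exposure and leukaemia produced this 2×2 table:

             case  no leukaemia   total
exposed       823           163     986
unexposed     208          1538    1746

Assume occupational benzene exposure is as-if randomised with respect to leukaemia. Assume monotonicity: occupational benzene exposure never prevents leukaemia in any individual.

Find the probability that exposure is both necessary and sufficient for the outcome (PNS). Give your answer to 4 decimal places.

p₁ = P(outcome | exposed) = 823/986 = 0.83469
p₀ = P(outcome | unexposed) = 208/1746 = 0.11913
Under exogeneity and monotonicity, PNS = p₁ − p₀.
PNS = 0.83469 − 0.11913 = 0.71556

PNS ≈ 0.7156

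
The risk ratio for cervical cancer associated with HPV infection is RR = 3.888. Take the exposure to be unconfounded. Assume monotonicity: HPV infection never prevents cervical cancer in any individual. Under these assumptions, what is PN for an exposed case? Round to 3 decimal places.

Under exogeneity and monotonicity, PN = (RR − 1) / RR = 1 − 1/RR.
PN = (3.888 − 1) / 3.888 = 2.888 / 3.888 ≈ 0.7428

PN ≈ 0.743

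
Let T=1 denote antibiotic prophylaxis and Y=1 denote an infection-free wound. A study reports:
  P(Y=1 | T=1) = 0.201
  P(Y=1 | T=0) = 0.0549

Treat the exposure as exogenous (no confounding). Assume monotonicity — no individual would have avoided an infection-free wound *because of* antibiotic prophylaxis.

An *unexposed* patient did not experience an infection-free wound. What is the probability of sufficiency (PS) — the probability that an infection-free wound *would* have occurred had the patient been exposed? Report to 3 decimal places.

Let p₁ = 0.201, p₀ = 0.0549.
Under exogeneity and monotonicity, PS = (p₁ − p₀) / (1 − p₀).
PS = (0.201 − 0.0549) / (1 − 0.0549) = 0.1461 / 0.9451 ≈ 0.1546

PS ≈ 0.155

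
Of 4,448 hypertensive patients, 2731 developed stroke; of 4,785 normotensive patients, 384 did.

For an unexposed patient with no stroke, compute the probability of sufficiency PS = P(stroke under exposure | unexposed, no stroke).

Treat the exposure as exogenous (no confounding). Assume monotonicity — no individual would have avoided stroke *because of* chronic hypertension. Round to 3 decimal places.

PS ≈ 0.580

p₁ = P(outcome | exposed) = 2731/4448 = 0.61398
p₀ = P(outcome | unexposed) = 384/4785 = 0.080251
Under exogeneity and monotonicity, PS = (p₁ − p₀) / (1 − p₀).
PS = (0.61398 − 0.080251) / (1 − 0.080251) = 0.53373 / 0.91975 ≈ 0.5803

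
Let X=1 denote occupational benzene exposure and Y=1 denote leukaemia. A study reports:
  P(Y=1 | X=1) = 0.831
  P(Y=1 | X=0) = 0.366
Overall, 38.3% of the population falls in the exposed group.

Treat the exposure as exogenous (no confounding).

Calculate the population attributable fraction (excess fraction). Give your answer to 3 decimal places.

PAF ≈ 0.327

Let p₁ = 0.831, p₀ = 0.366.
Overall risk P(Y=1) = π·p₁ + (1−π)·p₀ = 0.383×0.831 + 0.617×0.366 = 0.54409.
Under exogeneity, PAF = [P(Y=1) − p₀] / P(Y=1).
PAF = (0.54409 − 0.366) / 0.54409 ≈ 0.3273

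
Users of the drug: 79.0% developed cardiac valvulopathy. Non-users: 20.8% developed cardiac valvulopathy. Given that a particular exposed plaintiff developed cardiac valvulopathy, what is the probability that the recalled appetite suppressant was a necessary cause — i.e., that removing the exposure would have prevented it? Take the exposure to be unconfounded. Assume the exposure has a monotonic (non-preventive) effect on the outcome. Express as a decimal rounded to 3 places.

PN ≈ 0.737

p₁ = 0.79, p₀ = 0.208.
Under exogeneity and monotonicity, PN = (p₁ − p₀) / p₁.
PN = (0.79 − 0.208) / 0.79 = 0.582 / 0.79 ≈ 0.7367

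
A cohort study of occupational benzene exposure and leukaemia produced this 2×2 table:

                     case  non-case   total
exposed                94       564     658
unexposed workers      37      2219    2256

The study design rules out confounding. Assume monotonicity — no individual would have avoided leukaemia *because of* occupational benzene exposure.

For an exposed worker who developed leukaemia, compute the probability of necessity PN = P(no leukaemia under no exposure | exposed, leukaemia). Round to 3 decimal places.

PN ≈ 0.885

p₁ = P(outcome | exposed) = 94/658 = 0.14286
p₀ = P(outcome | unexposed) = 37/2256 = 0.016401
Under exogeneity and monotonicity, PN = (p₁ − p₀)/p₁.
PN = (0.14286 − 0.016401) / 0.14286 ≈ 0.8852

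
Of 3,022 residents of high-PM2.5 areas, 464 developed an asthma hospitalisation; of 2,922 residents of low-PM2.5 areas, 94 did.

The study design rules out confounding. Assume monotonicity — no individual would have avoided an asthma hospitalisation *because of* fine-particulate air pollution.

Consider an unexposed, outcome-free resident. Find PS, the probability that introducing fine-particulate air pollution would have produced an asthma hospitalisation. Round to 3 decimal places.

PS ≈ 0.125

p₁ = P(outcome | exposed) = 464/3022 = 0.15354
p₀ = P(outcome | unexposed) = 94/2922 = 0.03217
Under exogeneity and monotonicity, PS = (p₁ − p₀) / (1 − p₀).
PS = (0.15354 − 0.03217) / (1 − 0.03217) = 0.12137 / 0.96783 ≈ 0.1254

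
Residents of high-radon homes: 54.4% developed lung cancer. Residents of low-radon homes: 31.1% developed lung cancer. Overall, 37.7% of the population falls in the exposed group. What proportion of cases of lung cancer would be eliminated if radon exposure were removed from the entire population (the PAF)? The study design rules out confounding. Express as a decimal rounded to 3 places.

PAF ≈ 0.220

p₁ = 0.544, p₀ = 0.311.
Overall risk P(Y=1) = π·p₁ + (1−π)·p₀ = 0.377×0.544 + 0.623×0.311 = 0.39884.
Under exogeneity, PAF = [P(Y=1) − p₀] / P(Y=1).
PAF = (0.39884 − 0.311) / 0.39884 ≈ 0.2202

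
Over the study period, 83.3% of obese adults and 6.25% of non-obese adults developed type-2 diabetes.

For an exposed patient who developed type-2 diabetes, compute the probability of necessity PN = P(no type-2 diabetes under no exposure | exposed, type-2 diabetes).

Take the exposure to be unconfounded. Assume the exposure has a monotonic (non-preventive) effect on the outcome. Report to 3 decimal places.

PN ≈ 0.925

p₁ = 0.833, p₀ = 0.0625.
Under exogeneity and monotonicity, PN = (p₁ − p₀) / p₁.
PN = (0.833 − 0.0625) / 0.833 = 0.7705 / 0.833 ≈ 0.9250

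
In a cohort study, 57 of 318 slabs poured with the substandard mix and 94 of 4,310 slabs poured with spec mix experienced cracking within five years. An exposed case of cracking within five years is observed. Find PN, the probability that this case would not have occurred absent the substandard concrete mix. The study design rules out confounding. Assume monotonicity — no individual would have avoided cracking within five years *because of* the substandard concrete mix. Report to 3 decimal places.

PN ≈ 0.878

p₁ = P(outcome | exposed) = 57/318 = 0.17925
p₀ = P(outcome | unexposed) = 94/4310 = 0.02181
Under exogeneity and monotonicity, PN = (p₁ − p₀) / p₁.
PN = (0.17925 − 0.02181) / 0.17925 = 0.15744 / 0.17925 ≈ 0.8783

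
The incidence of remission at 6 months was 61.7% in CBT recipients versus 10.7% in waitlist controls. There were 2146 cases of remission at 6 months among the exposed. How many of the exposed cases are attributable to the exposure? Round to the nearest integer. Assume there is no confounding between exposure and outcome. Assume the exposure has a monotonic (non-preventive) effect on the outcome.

p₁ = 0.617, p₀ = 0.107.
PN = (p₁ − p₀)/p₁ = (0.617 − 0.107) / 0.617 ≈ 0.82658.
Attributable cases ≈ PN × (exposed cases) = 0.82658 × 2146 ≈ 1773.84.

about 1774 cases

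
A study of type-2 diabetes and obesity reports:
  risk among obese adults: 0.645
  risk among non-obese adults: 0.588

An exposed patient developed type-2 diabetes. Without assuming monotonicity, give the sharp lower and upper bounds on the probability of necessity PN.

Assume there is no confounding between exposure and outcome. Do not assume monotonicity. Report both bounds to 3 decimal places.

0.088 ≤ PN ≤ 0.639

Let p₁ = 0.645, p₀ = 0.588.
Under exogeneity alone the bounds on PN are max{0,(p₁−p₀)/p₁} ≤ PN ≤ min{1,(1−p₀)/p₁}.
  lower = (p₁ − p₀)/p₁ = 0.057 / 0.645 ≈ 0.0884
  upper = min{1, (1 − p₀)/p₁} = 0.412 / 0.645 ≈ 0.6388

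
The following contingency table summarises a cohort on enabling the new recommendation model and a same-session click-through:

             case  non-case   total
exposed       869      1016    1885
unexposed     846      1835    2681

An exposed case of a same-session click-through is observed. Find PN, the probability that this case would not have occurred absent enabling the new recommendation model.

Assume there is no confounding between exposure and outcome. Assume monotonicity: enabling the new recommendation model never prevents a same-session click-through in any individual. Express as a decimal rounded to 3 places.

p₁ = P(outcome | exposed) = 869/1885 = 0.46101
p₀ = P(outcome | unexposed) = 846/2681 = 0.31555
Under exogeneity and monotonicity, PN = (p₁ − p₀) / p₁.
PN = (0.46101 − 0.31555) / 0.46101 = 0.14545 / 0.46101 ≈ 0.3155

PN ≈ 0.316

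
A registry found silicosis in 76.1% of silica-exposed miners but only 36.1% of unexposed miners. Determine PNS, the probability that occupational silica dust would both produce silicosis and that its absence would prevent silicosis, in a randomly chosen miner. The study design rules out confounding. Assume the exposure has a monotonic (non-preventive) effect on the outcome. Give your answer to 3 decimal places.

p₁ = 0.761, p₀ = 0.361.
Under exogeneity and monotonicity, PNS = p₁ − p₀.
PNS = 0.761 − 0.361 = 0.4

PNS ≈ 0.400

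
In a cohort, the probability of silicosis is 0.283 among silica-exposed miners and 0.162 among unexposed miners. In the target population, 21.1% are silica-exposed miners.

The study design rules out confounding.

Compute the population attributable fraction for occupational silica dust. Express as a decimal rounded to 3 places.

PAF ≈ 0.136

Let p₁ = 0.283, p₀ = 0.162.
Overall risk P(Y=1) = π·p₁ + (1−π)·p₀ = 0.211×0.283 + 0.789×0.162 = 0.18753.
Under exogeneity, PAF = [P(Y=1) − p₀] / P(Y=1).
PAF = (0.18753 − 0.162) / 0.18753 ≈ 0.1361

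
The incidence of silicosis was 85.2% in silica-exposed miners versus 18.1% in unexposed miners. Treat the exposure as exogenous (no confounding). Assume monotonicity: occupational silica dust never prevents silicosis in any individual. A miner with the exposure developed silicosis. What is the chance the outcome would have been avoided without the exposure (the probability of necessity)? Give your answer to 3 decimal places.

PN ≈ 0.788

p₁ = 0.852, p₀ = 0.181.
Under exogeneity and monotonicity, PN = (p₁ − p₀) / p₁.
PN = (0.852 − 0.181) / 0.852 = 0.671 / 0.852 ≈ 0.7876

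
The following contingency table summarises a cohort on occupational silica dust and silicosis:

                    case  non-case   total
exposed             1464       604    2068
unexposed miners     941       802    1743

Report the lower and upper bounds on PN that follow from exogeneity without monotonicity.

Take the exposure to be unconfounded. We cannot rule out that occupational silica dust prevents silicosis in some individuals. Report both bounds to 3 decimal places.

0.237 ≤ PN ≤ 0.650

p₁ = P(outcome | exposed) = 1464/2068 = 0.70793
p₀ = P(outcome | unexposed) = 941/1743 = 0.53987
Under exogeneity alone the bounds on PN are max{0,(p₁−p₀)/p₁} ≤ PN ≤ min{1,(1−p₀)/p₁}.
  lower = (p₁ − p₀)/p₁ = 0.16806 / 0.70793 ≈ 0.2374
  upper = min{1, (1 − p₀)/p₁} = 0.46013 / 0.70793 ≈ 0.6500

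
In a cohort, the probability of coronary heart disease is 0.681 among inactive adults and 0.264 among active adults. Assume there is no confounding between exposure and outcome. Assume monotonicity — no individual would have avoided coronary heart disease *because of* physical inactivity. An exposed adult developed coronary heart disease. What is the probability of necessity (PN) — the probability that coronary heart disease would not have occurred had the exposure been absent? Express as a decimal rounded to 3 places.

Let p₁ = 0.681, p₀ = 0.264.
Under exogeneity and monotonicity, PN = (p₁ − p₀) / p₁.
PN = (0.681 − 0.264) / 0.681 = 0.417 / 0.681 ≈ 0.6123

PN ≈ 0.612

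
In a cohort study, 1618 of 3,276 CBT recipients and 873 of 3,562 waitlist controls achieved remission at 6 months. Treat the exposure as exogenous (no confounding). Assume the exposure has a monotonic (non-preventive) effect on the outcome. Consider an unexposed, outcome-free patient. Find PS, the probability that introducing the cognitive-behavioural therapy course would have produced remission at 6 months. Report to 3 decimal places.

PS ≈ 0.330

p₁ = P(outcome | exposed) = 1618/3276 = 0.49389
p₀ = P(outcome | unexposed) = 873/3562 = 0.24509
Under exogeneity and monotonicity, PS = (p₁ − p₀) / (1 − p₀).
PS = (0.49389 − 0.24509) / (1 − 0.24509) = 0.24881 / 0.75491 ≈ 0.3296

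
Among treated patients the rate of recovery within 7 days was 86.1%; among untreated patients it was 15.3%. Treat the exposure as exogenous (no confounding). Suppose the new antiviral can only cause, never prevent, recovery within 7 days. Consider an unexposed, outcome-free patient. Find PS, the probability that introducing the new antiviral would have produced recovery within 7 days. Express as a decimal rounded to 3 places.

PS ≈ 0.836

p₁ = 0.861, p₀ = 0.153.
Under exogeneity and monotonicity, PS = (p₁ − p₀) / (1 − p₀).
PS = (0.861 − 0.153) / (1 − 0.153) = 0.708 / 0.847 ≈ 0.8359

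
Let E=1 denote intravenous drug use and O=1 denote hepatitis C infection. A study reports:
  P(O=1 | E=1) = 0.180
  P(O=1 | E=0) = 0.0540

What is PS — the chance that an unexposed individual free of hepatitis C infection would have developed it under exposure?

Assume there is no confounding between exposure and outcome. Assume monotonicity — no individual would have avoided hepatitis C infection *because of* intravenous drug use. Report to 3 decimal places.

Let p₁ = 0.18, p₀ = 0.054.
Under exogeneity and monotonicity, PS = (p₁ − p₀) / (1 − p₀).
PS = (0.18 − 0.054) / (1 − 0.054) = 0.126 / 0.946 ≈ 0.1332

PS ≈ 0.133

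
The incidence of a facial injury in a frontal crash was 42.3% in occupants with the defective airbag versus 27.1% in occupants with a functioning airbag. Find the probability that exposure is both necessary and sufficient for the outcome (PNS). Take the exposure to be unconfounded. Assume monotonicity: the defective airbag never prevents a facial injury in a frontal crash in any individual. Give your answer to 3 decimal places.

PNS ≈ 0.152

p₁ = 0.423, p₀ = 0.271.
Under exogeneity and monotonicity, PNS = p₁ − p₀.
PNS = 0.423 − 0.271 = 0.152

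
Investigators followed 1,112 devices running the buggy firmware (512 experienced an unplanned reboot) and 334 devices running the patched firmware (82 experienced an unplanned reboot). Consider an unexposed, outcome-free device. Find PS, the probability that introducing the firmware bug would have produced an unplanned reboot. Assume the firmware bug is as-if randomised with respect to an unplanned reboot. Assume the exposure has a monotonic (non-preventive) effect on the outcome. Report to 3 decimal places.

p₁ = P(outcome | exposed) = 512/1112 = 0.46043
p₀ = P(outcome | unexposed) = 82/334 = 0.24551
Under exogeneity and monotonicity, PS = (p₁ − p₀) / (1 − p₀).
PS = (0.46043 − 0.24551) / (1 − 0.24551) = 0.21492 / 0.75449 ≈ 0.2849

PS ≈ 0.285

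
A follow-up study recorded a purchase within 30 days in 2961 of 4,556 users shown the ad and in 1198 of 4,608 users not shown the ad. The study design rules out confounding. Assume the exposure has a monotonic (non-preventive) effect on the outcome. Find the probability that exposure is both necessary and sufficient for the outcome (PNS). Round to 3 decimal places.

PNS ≈ 0.390

p₁ = P(outcome | exposed) = 2961/4556 = 0.64991
p₀ = P(outcome | unexposed) = 1198/4608 = 0.25998
Under exogeneity and monotonicity, PNS = p₁ − p₀.
PNS = 0.64991 − 0.25998 = 0.38993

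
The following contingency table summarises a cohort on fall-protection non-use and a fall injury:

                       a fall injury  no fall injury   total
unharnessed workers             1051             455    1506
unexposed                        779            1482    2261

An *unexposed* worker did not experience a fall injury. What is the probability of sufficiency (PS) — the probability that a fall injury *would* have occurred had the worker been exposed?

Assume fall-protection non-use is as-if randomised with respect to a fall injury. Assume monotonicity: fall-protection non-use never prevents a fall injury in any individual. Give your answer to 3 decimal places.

p₁ = P(outcome | exposed) = 1051/1506 = 0.69788
p₀ = P(outcome | unexposed) = 779/2261 = 0.34454
Under exogeneity and monotonicity, PS = (p₁ − p₀)/(1 − p₀).
PS = (0.69788 − 0.34454) / 0.65546 ≈ 0.5391

PS ≈ 0.539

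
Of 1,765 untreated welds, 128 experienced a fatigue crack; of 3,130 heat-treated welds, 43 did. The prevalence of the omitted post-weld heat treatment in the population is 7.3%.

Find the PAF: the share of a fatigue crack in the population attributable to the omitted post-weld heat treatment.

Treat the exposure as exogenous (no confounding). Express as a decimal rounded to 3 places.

p₁ = P(outcome | exposed) = 128/1765 = 0.072521
p₀ = P(outcome | unexposed) = 43/3130 = 0.013738
Overall risk P(Y=1) = π·p₁ + (1−π)·p₀ = 0.073×0.072521 + 0.927×0.013738 = 0.018029.
Under exogeneity, PAF = [P(Y=1) − p₀] / P(Y=1).
PAF = (0.018029 − 0.013738) / 0.018029 ≈ 0.2380

PAF ≈ 0.238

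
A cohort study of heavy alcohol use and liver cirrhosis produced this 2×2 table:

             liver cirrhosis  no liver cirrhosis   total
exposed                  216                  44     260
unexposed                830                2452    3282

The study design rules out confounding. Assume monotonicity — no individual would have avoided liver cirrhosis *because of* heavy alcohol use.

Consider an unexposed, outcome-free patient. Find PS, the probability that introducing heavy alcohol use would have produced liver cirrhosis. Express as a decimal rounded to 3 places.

p₁ = P(outcome | exposed) = 216/260 = 0.83077
p₀ = P(outcome | unexposed) = 830/3282 = 0.25289
Under exogeneity and monotonicity, PS = (p₁ − p₀)/(1 − p₀).
PS = (0.83077 − 0.25289) / 0.74711 ≈ 0.7735

PS ≈ 0.773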